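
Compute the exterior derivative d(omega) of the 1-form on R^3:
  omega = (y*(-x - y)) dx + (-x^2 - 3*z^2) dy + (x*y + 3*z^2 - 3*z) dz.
d(omega) = (-x + 2*y) dx ∧ dy + (y) dx ∧ dz + (x + 6*z) dy ∧ dz

For a 1-form omega = sum_i f_i dx_i, the exterior derivative is
  d(omega) = sum_{i < j} (∂f_j/∂x_i - ∂f_i/∂x_j) dx_i ∧ dx_j.
  coefficient of dx ∧ dy: ∂f_2/∂x - ∂f_1/∂y = ∂(-x^2 - 3*z^2)/∂x - ∂(y*(-x - y))/∂y = -x + 2*y
  coefficient of dx ∧ dz: ∂f_3/∂x - ∂f_1/∂z = ∂(x*y + 3*z^2 - 3*z)/∂x - ∂(y*(-x - y))/∂z = y
  coefficient of dy ∧ dz: ∂f_3/∂y - ∂f_2/∂z = ∂(x*y + 3*z^2 - 3*z)/∂y - ∂(-x^2 - 3*z^2)/∂z = x + 6*z
Assembling: d(omega) = (-x + 2*y) dx ∧ dy + (y) dx ∧ dz + (x + 6*z) dy ∧ dz.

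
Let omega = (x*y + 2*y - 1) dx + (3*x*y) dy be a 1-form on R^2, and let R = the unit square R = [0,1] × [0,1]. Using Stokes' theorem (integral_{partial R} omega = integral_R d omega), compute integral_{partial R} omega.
integral_(partial R) omega = -1

Stokes: integral_partial_R omega = integral_R d omega with d omega = (∂Q/∂x - ∂P/∂y) dx ∧ dy.
  ∂Q/∂x = 3*y
  ∂P/∂y = x + 2
  integrand = ∂Q/∂x - ∂P/∂y = -x + 3*y - 2.
Integrating over R: integral_0^1 integral_0^1 (-x + 3*y - 2) dx dy = -1.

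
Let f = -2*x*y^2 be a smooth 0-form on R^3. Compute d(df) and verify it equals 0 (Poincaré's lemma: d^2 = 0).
d(df) = 0

Step 1: df = sum_i (∂f/∂x_i) dx_i = (-2*y^2) dx + (-4*x*y) dy + (0) dz.
Step 2: Apply d again. Using the 1-form formula, the coefficient of dx ∧ dy in d(df) is ∂^2 f/∂x ∂y - ∂^2 f/∂y ∂x = (-4*y) - (-4*y) = 0 (equality of mixed partials for smooth f).
Similarly for dx ∧ dz and dy ∧ dz — all coefficients vanish. So d(df) = 0.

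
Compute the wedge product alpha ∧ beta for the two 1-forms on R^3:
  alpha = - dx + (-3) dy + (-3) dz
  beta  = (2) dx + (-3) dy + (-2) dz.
alpha ∧ beta = (9) dx ∧ dy + (8) dx ∧ dz + (-3) dy ∧ dz

Distribute the wedge, using dx_i ∧ dx_j = -dx_j ∧ dx_i and dx_i ∧ dx_i = 0. For each pair (i, j) with i < j, the coefficient of dx_i ∧ dx_j in alpha ∧ beta is (alpha_i * beta_j - alpha_j * beta_i). Collecting: alpha ∧ beta = (9) dx ∧ dy + (8) dx ∧ dz + (-3) dy ∧ dz.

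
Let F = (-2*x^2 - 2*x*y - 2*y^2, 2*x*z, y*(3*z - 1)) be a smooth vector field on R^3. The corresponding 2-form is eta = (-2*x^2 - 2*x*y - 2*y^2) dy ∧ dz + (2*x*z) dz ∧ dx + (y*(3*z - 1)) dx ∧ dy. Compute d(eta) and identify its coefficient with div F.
d(eta) = (-4*x + y) dx ∧ dy ∧ dz; div F = -4*x + y

For a 2-form in R^3 of the form above, applying d gives a 3-form with coefficient ∂P/∂x + ∂Q/∂y + ∂R/∂z:
  ∂P/∂x = -4*x - 2*y
  ∂Q/∂y = 0
  ∂R/∂z = 3*y
Sum = -4*x + y, which is exactly div F.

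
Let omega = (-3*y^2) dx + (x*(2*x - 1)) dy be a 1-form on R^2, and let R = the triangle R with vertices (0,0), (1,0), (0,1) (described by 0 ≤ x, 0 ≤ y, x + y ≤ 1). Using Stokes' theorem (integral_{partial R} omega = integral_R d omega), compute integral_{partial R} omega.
integral_(partial R) omega = 7/6

Stokes: integral_partial_R omega = integral_R d omega with d omega = (∂Q/∂x - ∂P/∂y) dx ∧ dy.
  ∂Q/∂x = 4*x - 1
  ∂P/∂y = -6*y
  integrand = ∂Q/∂x - ∂P/∂y = 4*x + 6*y - 1.
Integrating over R: integral_0^1 integral_0^{1-x} (4*x + 6*y - 1) dy dx = 7/6.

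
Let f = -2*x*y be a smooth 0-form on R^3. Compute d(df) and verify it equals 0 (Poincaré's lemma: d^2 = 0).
d(df) = 0

Step 1: df = sum_i (∂f/∂x_i) dx_i = (-2*y) dx + (-2*x) dy + (0) dz.
Step 2: Apply d again. Using the 1-form formula, the coefficient of dx ∧ dy in d(df) is ∂^2 f/∂x ∂y - ∂^2 f/∂y ∂x = (-2) - (-2) = 0 (equality of mixed partials for smooth f).
Similarly for dx ∧ dz and dy ∧ dz — all coefficients vanish. So d(df) = 0.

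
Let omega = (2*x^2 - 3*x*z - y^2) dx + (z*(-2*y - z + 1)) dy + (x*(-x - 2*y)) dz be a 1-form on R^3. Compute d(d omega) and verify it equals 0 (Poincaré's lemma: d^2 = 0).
d(d omega) = 0

Step 1: d omega = sum_{i<j} (∂f_j/∂x_i - ∂f_i/∂x_j) dx_i ∧ dx_j:
  coeff of dx ∧ dy: 2*y
  coeff of dx ∧ dz: x - 2*y
  coeff of dy ∧ dz: -2*x + 2*y + 2*z - 1
Step 2: Apply d again to each 2-form coefficient. The only possible 3-form in R^3 is dx ∧ dy ∧ dz, with coefficient
  ∂(coeff of dy∧dz)/∂x - ∂(coeff of dx∧dz)/∂y + ∂(coeff of dx∧dy)/∂z
  = ∂/∂x (-2*x + 2*y + 2*z - 1) - ∂/∂y (x - 2*y) + ∂/∂z (2*y).
Each of these terms simplifies to sums of mixed partials that cancel in pairs. The result is 0 (by equality of mixed partials for smooth functions — Schwarz / Clairaut).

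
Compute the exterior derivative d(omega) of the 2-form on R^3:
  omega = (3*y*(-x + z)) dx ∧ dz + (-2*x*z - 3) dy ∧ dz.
d(omega) = (3*x - 5*z) dx ∧ dy ∧ dz

For a 2-form omega = sum_{i<j} g_{ij} dx_i ∧ dx_j, the exterior derivative is
  d(omega) = sum_{i<j} d(g_{ij}) ∧ dx_i ∧ dx_j = sum_{i<j, k} (∂g_{ij}/∂x_k) dx_k ∧ dx_i ∧ dx_j.
Expand each term, using dx_k ∧ dx_i ∧ dx_j = sgn(permutation) dx_{(a)} ∧ dx_{(b)} ∧ dx_{(c)} with (a < b < c) sorted:
  d(3*y*(-x + z)) includes (∂/∂y)(3*y*(-x + z)) dy = (-3*x + 3*z) dy, which multiplied by dx ∧ dz gives (3*x - 3*z) dx ∧ dy ∧ dz
  d(-2*x*z - 3) includes (∂/∂x)(-2*x*z - 3) dx = (-2*z) dx, which multiplied by dy ∧ dz gives (-2*z) dx ∧ dy ∧ dz
Collecting like 3-forms: d(omega) = (3*x - 5*z) dx ∧ dy ∧ dz.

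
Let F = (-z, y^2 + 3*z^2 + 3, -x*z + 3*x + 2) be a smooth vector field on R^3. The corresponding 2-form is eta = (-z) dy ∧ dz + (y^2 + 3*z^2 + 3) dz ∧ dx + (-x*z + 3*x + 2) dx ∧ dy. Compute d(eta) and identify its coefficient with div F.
d(eta) = (-x + 2*y) dx ∧ dy ∧ dz; div F = -x + 2*y

For a 2-form in R^3 of the form above, applying d gives a 3-form with coefficient ∂P/∂x + ∂Q/∂y + ∂R/∂z:
  ∂P/∂x = 0
  ∂Q/∂y = 2*y
  ∂R/∂z = -x
Sum = -x + 2*y, which is exactly div F.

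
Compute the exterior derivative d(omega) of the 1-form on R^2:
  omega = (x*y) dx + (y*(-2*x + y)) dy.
d(omega) = (-x - 2*y) dx ∧ dy

For a 1-form omega = sum_i f_i dx_i, the exterior derivative is
  d(omega) = sum_{i < j} (∂f_j/∂x_i - ∂f_i/∂x_j) dx_i ∧ dx_j.
  coefficient of dx ∧ dy: ∂f_2/∂x - ∂f_1/∂y = ∂(y*(-2*x + y))/∂x - ∂(x*y)/∂y = -x - 2*y
Assembling: d(omega) = (-x - 2*y) dx ∧ dy.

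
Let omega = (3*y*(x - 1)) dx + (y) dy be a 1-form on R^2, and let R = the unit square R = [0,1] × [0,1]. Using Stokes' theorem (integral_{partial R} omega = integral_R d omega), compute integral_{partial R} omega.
integral_(partial R) omega = 3/2

Stokes: integral_partial_R omega = integral_R d omega with d omega = (∂Q/∂x - ∂P/∂y) dx ∧ dy.
  ∂Q/∂x = 0
  ∂P/∂y = 3*x - 3
  integrand = ∂Q/∂x - ∂P/∂y = 3 - 3*x.
Integrating over R: integral_0^1 integral_0^1 (3 - 3*x) dx dy = 3/2.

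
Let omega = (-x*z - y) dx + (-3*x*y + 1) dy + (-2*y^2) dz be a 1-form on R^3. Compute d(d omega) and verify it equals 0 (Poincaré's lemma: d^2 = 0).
d(d omega) = 0

Step 1: d omega = sum_{i<j} (∂f_j/∂x_i - ∂f_i/∂x_j) dx_i ∧ dx_j:
  coeff of dx ∧ dy: 1 - 3*y
  coeff of dx ∧ dz: x
  coeff of dy ∧ dz: -4*y
Step 2: Apply d again to each 2-form coefficient. The only possible 3-form in R^3 is dx ∧ dy ∧ dz, with coefficient
  ∂(coeff of dy∧dz)/∂x - ∂(coeff of dx∧dz)/∂y + ∂(coeff of dx∧dy)/∂z
  = ∂/∂x (-4*y) - ∂/∂y (x) + ∂/∂z (1 - 3*y).
Each of these terms simplifies to sums of mixed partials that cancel in pairs. The result is 0 (by equality of mixed partials for smooth functions — Schwarz / Clairaut).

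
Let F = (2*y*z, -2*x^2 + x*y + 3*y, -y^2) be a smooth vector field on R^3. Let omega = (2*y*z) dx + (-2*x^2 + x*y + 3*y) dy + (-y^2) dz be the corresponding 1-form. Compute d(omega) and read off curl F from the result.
d(omega) = (-2*y) dy ∧ dz + (2*y) dz ∧ dx + (-4*x + y - 2*z) dx ∧ dy; curl F = (-2*y, 2*y, -4*x + y - 2*z)

d omega = sum_{i<j} (∂f_j/∂x_i - ∂f_i/∂x_j) dx_i ∧ dx_j. Under the identification (dy ∧ dz, dz ∧ dx, dx ∧ dy) ↔ (e_x, e_y, e_z), the coefficients are exactly the components of curl F. Compute:
  ∂R/∂y - ∂Q/∂z = (-2*y) - (0) = -2*y
  ∂P/∂z - ∂R/∂x = (2*y) - (0) = 2*y
  ∂Q/∂x - ∂P/∂y = (-4*x + y) - (2*z) = -4*x + y - 2*z.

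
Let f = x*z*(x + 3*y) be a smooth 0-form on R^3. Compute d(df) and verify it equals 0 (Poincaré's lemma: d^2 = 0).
d(df) = 0

Step 1: df = sum_i (∂f/∂x_i) dx_i = (z*(2*x + 3*y)) dx + (3*x*z) dy + (x*(x + 3*y)) dz.
Step 2: Apply d again. Using the 1-form formula, the coefficient of dx ∧ dy in d(df) is ∂^2 f/∂x ∂y - ∂^2 f/∂y ∂x = (3*z) - (3*z) = 0 (equality of mixed partials for smooth f).
Similarly for dx ∧ dz and dy ∧ dz — all coefficients vanish. So d(df) = 0.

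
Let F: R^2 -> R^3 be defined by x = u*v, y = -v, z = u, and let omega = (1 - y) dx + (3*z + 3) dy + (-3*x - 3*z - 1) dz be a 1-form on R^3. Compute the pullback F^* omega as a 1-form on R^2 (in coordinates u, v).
F^* omega = (-3*u*v - 3*u + v^2 + v - 1) du + (u*v - 2*u - 3) dv

Using F^*(f dg) = (f ∘ F) d(g ∘ F), substitute each coordinate x_i by F_i(u, v) in f_i, and replace dx_i by d F_i = (∂F_i/∂u) du + (∂F_i/∂v) dv.
  For the x component: f_1(F) = v + 1; d F_1 = (v) du + (u) dv
  For the y component: f_2(F) = 3*u + 3; d F_2 = (0) du + (-1) dv
  For the z component: f_3(F) = -3*u*v - 3*u - 1; d F_3 = (1) du + (0) dv
Combining and collecting du, dv coefficients:
  coeff of du: -3*u*v - 3*u + v^2 + v - 1
  coeff of dv: u*v - 2*u - 3
F^* omega = (-3*u*v - 3*u + v^2 + v - 1) du + (u*v - 2*u - 3) dv.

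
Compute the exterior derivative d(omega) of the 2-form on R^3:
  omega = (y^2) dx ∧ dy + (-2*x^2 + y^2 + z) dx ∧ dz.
d(omega) = (-2*y) dx ∧ dy ∧ dz

For a 2-form omega = sum_{i<j} g_{ij} dx_i ∧ dx_j, the exterior derivative is
  d(omega) = sum_{i<j} d(g_{ij}) ∧ dx_i ∧ dx_j = sum_{i<j, k} (∂g_{ij}/∂x_k) dx_k ∧ dx_i ∧ dx_j.
Expand each term, using dx_k ∧ dx_i ∧ dx_j = sgn(permutation) dx_{(a)} ∧ dx_{(b)} ∧ dx_{(c)} with (a < b < c) sorted:
  d(-2*x^2 + y^2 + z) includes (∂/∂y)(-2*x^2 + y^2 + z) dy = (2*y) dy, which multiplied by dx ∧ dz gives (-2*y) dx ∧ dy ∧ dz
Collecting like 3-forms: d(omega) = (-2*y) dx ∧ dy ∧ dz.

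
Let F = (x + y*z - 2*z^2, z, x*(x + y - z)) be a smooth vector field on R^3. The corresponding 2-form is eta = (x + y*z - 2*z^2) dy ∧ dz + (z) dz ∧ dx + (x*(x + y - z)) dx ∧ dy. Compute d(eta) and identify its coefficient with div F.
d(eta) = (1 - x) dx ∧ dy ∧ dz; div F = 1 - x

For a 2-form in R^3 of the form above, applying d gives a 3-form with coefficient ∂P/∂x + ∂Q/∂y + ∂R/∂z:
  ∂P/∂x = 1
  ∂Q/∂y = 0
  ∂R/∂z = -x
Sum = 1 - x, which is exactly div F.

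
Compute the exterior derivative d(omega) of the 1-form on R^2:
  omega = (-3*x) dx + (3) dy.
d(omega) = 0

For a 1-form omega = sum_i f_i dx_i, the exterior derivative is
  d(omega) = sum_{i < j} (∂f_j/∂x_i - ∂f_i/∂x_j) dx_i ∧ dx_j.

Assembling: d(omega) = 0.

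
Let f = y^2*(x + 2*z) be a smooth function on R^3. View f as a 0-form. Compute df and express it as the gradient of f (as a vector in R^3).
df = (y^2) dx + (2*y*(x + 2*z)) dy + (2*y^2) dz; grad f = (y^2, 2*y*(x + 2*z), 2*y^2)

For a 0-form f, d f = (∂f/∂x) dx + (∂f/∂y) dy + (∂f/∂z) dz. The components of the vector representation are exactly the entries of grad f in Cartesian coordinates:
  ∂f/∂x = y^2
  ∂f/∂y = 2*y*(x + 2*z)
  ∂f/∂z = 2*y^2.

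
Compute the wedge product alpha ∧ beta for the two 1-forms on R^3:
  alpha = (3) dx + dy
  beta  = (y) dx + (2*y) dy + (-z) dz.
alpha ∧ beta = (5*y) dx ∧ dy + (-3*z) dx ∧ dz + (-z) dy ∧ dz

Distribute the wedge, using dx_i ∧ dx_j = -dx_j ∧ dx_i and dx_i ∧ dx_i = 0. For each pair (i, j) with i < j, the coefficient of dx_i ∧ dx_j in alpha ∧ beta is (alpha_i * beta_j - alpha_j * beta_i). Collecting: alpha ∧ beta = (5*y) dx ∧ dy + (-3*z) dx ∧ dz + (-z) dy ∧ dz.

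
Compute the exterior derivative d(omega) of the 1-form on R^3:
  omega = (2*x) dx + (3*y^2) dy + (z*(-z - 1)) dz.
d(omega) = 0

For a 1-form omega = sum_i f_i dx_i, the exterior derivative is
  d(omega) = sum_{i < j} (∂f_j/∂x_i - ∂f_i/∂x_j) dx_i ∧ dx_j.

Assembling: d(omega) = 0.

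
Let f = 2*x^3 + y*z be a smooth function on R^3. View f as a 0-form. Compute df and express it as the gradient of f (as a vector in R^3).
df = (6*x^2) dx + (z) dy + (y) dz; grad f = (6*x^2, z, y)

For a 0-form f, d f = (∂f/∂x) dx + (∂f/∂y) dy + (∂f/∂z) dz. The components of the vector representation are exactly the entries of grad f in Cartesian coordinates:
  ∂f/∂x = 6*x^2
  ∂f/∂y = z
  ∂f/∂z = y.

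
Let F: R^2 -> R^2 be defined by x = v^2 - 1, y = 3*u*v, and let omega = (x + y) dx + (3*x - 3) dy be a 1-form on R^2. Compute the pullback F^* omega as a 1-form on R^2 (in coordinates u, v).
F^* omega = (9*v*(v^2 - 2)) du + (15*u*v^2 - 18*u + 2*v^3 - 2*v) dv

Using F^*(f dg) = (f ∘ F) d(g ∘ F), substitute each coordinate x_i by F_i(u, v) in f_i, and replace dx_i by d F_i = (∂F_i/∂u) du + (∂F_i/∂v) dv.
  For the x component: f_1(F) = 3*u*v + v^2 - 1; d F_1 = (0) du + (2*v) dv
  For the y component: f_2(F) = 3*v^2 - 6; d F_2 = (3*v) du + (3*u) dv
Combining and collecting du, dv coefficients:
  coeff of du: 9*v*(v^2 - 2)
  coeff of dv: 15*u*v^2 - 18*u + 2*v^3 - 2*v
F^* omega = (9*v*(v^2 - 2)) du + (15*u*v^2 - 18*u + 2*v^3 - 2*v) dv.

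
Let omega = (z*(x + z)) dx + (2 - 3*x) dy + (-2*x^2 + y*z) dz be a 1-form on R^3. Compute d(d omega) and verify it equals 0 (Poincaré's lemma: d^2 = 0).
d(d omega) = 0

Step 1: d omega = sum_{i<j} (∂f_j/∂x_i - ∂f_i/∂x_j) dx_i ∧ dx_j:
  coeff of dx ∧ dy: -3
  coeff of dx ∧ dz: -5*x - 2*z
  coeff of dy ∧ dz: z
Step 2: Apply d again to each 2-form coefficient. The only possible 3-form in R^3 is dx ∧ dy ∧ dz, with coefficient
  ∂(coeff of dy∧dz)/∂x - ∂(coeff of dx∧dz)/∂y + ∂(coeff of dx∧dy)/∂z
  = ∂/∂x (z) - ∂/∂y (-5*x - 2*z) + ∂/∂z (-3).
Each of these terms simplifies to sums of mixed partials that cancel in pairs. The result is 0 (by equality of mixed partials for smooth functions — Schwarz / Clairaut).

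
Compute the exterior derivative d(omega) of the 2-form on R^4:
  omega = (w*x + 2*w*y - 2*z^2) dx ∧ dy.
d(omega) = (-4*z) dx ∧ dy ∧ dz + (x + 2*y) dx ∧ dy ∧ dw

For a 2-form omega = sum_{i<j} g_{ij} dx_i ∧ dx_j, the exterior derivative is
  d(omega) = sum_{i<j} d(g_{ij}) ∧ dx_i ∧ dx_j = sum_{i<j, k} (∂g_{ij}/∂x_k) dx_k ∧ dx_i ∧ dx_j.
Expand each term, using dx_k ∧ dx_i ∧ dx_j = sgn(permutation) dx_{(a)} ∧ dx_{(b)} ∧ dx_{(c)} with (a < b < c) sorted:
  d(w*x + 2*w*y - 2*z^2) includes (∂/∂z)(w*x + 2*w*y - 2*z^2) dz = (-4*z) dz, which multiplied by dx ∧ dy gives (-4*z) dx ∧ dy ∧ dz
  d(w*x + 2*w*y - 2*z^2) includes (∂/∂w)(w*x + 2*w*y - 2*z^2) dw = (x + 2*y) dw, which multiplied by dx ∧ dy gives (x + 2*y) dx ∧ dy ∧ dw
Collecting like 3-forms: d(omega) = (-4*z) dx ∧ dy ∧ dz + (x + 2*y) dx ∧ dy ∧ dw.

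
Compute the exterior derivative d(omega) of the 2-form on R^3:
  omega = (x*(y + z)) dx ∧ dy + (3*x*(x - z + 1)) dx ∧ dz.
d(omega) = (x) dx ∧ dy ∧ dz

For a 2-form omega = sum_{i<j} g_{ij} dx_i ∧ dx_j, the exterior derivative is
  d(omega) = sum_{i<j} d(g_{ij}) ∧ dx_i ∧ dx_j = sum_{i<j, k} (∂g_{ij}/∂x_k) dx_k ∧ dx_i ∧ dx_j.
Expand each term, using dx_k ∧ dx_i ∧ dx_j = sgn(permutation) dx_{(a)} ∧ dx_{(b)} ∧ dx_{(c)} with (a < b < c) sorted:
  d(x*(y + z)) includes (∂/∂z)(x*(y + z)) dz = (x) dz, which multiplied by dx ∧ dy gives (x) dx ∧ dy ∧ dz
Collecting like 3-forms: d(omega) = (x) dx ∧ dy ∧ dz.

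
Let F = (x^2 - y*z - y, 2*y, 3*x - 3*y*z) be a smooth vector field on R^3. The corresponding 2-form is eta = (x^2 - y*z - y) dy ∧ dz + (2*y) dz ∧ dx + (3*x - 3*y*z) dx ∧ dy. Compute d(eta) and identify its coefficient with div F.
d(eta) = (2*x - 3*y + 2) dx ∧ dy ∧ dz; div F = 2*x - 3*y + 2

For a 2-form in R^3 of the form above, applying d gives a 3-form with coefficient ∂P/∂x + ∂Q/∂y + ∂R/∂z:
  ∂P/∂x = 2*x
  ∂Q/∂y = 2
  ∂R/∂z = -3*y
Sum = 2*x - 3*y + 2, which is exactly div F.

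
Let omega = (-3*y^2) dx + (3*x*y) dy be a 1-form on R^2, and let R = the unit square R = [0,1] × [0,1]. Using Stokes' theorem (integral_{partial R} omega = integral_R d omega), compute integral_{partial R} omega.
integral_(partial R) omega = 9/2

Stokes: integral_partial_R omega = integral_R d omega with d omega = (∂Q/∂x - ∂P/∂y) dx ∧ dy.
  ∂Q/∂x = 3*y
  ∂P/∂y = -6*y
  integrand = ∂Q/∂x - ∂P/∂y = 9*y.
Integrating over R: integral_0^1 integral_0^1 (9*y) dx dy = 9/2.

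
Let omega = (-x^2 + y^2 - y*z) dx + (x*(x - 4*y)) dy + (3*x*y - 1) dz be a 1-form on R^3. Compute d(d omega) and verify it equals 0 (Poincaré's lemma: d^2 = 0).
d(d omega) = 0

Step 1: d omega = sum_{i<j} (∂f_j/∂x_i - ∂f_i/∂x_j) dx_i ∧ dx_j:
  coeff of dx ∧ dy: 2*x - 6*y + z
  coeff of dx ∧ dz: 4*y
  coeff of dy ∧ dz: 3*x
Step 2: Apply d again to each 2-form coefficient. The only possible 3-form in R^3 is dx ∧ dy ∧ dz, with coefficient
  ∂(coeff of dy∧dz)/∂x - ∂(coeff of dx∧dz)/∂y + ∂(coeff of dx∧dy)/∂z
  = ∂/∂x (3*x) - ∂/∂y (4*y) + ∂/∂z (2*x - 6*y + z).
Each of these terms simplifies to sums of mixed partials that cancel in pairs. The result is 0 (by equality of mixed partials for smooth functions — Schwarz / Clairaut).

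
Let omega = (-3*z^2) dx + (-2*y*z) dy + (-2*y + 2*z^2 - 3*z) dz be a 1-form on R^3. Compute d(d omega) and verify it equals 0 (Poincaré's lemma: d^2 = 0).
d(d omega) = 0

Step 1: d omega = sum_{i<j} (∂f_j/∂x_i - ∂f_i/∂x_j) dx_i ∧ dx_j:
  coeff of dx ∧ dy: 0
  coeff of dx ∧ dz: 6*z
  coeff of dy ∧ dz: 2*y - 2
Step 2: Apply d again to each 2-form coefficient. The only possible 3-form in R^3 is dx ∧ dy ∧ dz, with coefficient
  ∂(coeff of dy∧dz)/∂x - ∂(coeff of dx∧dz)/∂y + ∂(coeff of dx∧dy)/∂z
  = ∂/∂x (2*y - 2) - ∂/∂y (6*z) + ∂/∂z (0).
Each of these terms simplifies to sums of mixed partials that cancel in pairs. The result is 0 (by equality of mixed partials for smooth functions — Schwarz / Clairaut).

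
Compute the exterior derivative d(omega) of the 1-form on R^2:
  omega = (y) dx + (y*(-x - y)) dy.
d(omega) = (-y - 1) dx ∧ dy

For a 1-form omega = sum_i f_i dx_i, the exterior derivative is
  d(omega) = sum_{i < j} (∂f_j/∂x_i - ∂f_i/∂x_j) dx_i ∧ dx_j.
  coefficient of dx ∧ dy: ∂f_2/∂x - ∂f_1/∂y = ∂(y*(-x - y))/∂x - ∂(y)/∂y = -y - 1
Assembling: d(omega) = (-y - 1) dx ∧ dy.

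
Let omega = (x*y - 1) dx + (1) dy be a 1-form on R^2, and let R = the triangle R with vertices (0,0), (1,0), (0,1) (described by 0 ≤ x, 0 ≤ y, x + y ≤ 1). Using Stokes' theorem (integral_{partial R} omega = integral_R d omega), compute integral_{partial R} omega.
integral_(partial R) omega = -1/6

Stokes: integral_partial_R omega = integral_R d omega with d omega = (∂Q/∂x - ∂P/∂y) dx ∧ dy.
  ∂Q/∂x = 0
  ∂P/∂y = x
  integrand = ∂Q/∂x - ∂P/∂y = -x.
Integrating over R: integral_0^1 integral_0^{1-x} (-x) dy dx = -1/6.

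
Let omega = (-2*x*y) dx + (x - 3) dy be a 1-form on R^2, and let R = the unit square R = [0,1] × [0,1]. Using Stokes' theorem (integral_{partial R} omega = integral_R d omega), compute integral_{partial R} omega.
integral_(partial R) omega = 2

Stokes: integral_partial_R omega = integral_R d omega with d omega = (∂Q/∂x - ∂P/∂y) dx ∧ dy.
  ∂Q/∂x = 1
  ∂P/∂y = -2*x
  integrand = ∂Q/∂x - ∂P/∂y = 2*x + 1.
Integrating over R: integral_0^1 integral_0^1 (2*x + 1) dx dy = 2.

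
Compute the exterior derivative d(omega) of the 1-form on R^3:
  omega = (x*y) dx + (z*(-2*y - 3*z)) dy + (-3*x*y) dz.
d(omega) = (-x) dx ∧ dy + (-3*y) dx ∧ dz + (-3*x + 2*y + 6*z) dy ∧ dz

For a 1-form omega = sum_i f_i dx_i, the exterior derivative is
  d(omega) = sum_{i < j} (∂f_j/∂x_i - ∂f_i/∂x_j) dx_i ∧ dx_j.
  coefficient of dx ∧ dy: ∂f_2/∂x - ∂f_1/∂y = ∂(z*(-2*y - 3*z))/∂x - ∂(x*y)/∂y = -x
  coefficient of dx ∧ dz: ∂f_3/∂x - ∂f_1/∂z = ∂(-3*x*y)/∂x - ∂(x*y)/∂z = -3*y
  coefficient of dy ∧ dz: ∂f_3/∂y - ∂f_2/∂z = ∂(-3*x*y)/∂y - ∂(z*(-2*y - 3*z))/∂z = -3*x + 2*y + 6*z
Assembling: d(omega) = (-x) dx ∧ dy + (-3*y) dx ∧ dz + (-3*x + 2*y + 6*z) dy ∧ dz.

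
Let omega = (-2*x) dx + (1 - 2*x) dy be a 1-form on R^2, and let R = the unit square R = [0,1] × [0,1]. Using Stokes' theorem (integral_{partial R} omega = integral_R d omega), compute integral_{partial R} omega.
integral_(partial R) omega = -2

Stokes: integral_partial_R omega = integral_R d omega with d omega = (∂Q/∂x - ∂P/∂y) dx ∧ dy.
  ∂Q/∂x = -2
  ∂P/∂y = 0
  integrand = ∂Q/∂x - ∂P/∂y = -2.
Integrating over R: integral_0^1 integral_0^1 (-2) dx dy = -2.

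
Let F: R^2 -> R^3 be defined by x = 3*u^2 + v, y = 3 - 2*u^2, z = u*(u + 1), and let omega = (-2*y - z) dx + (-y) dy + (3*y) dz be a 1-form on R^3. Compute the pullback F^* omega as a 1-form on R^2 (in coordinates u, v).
F^* omega = (-2*u^3 - 12*u^2 - 6*u + 9) du + (3*u^2 - u - 6) dv

Using F^*(f dg) = (f ∘ F) d(g ∘ F), substitute each coordinate x_i by F_i(u, v) in f_i, and replace dx_i by d F_i = (∂F_i/∂u) du + (∂F_i/∂v) dv.
  For the x component: f_1(F) = 3*u^2 - u - 6; d F_1 = (6*u) du + (1) dv
  For the y component: f_2(F) = 2*u^2 - 3; d F_2 = (-4*u) du + (0) dv
  For the z component: f_3(F) = 9 - 6*u^2; d F_3 = (2*u + 1) du + (0) dv
Combining and collecting du, dv coefficients:
  coeff of du: -2*u^3 - 12*u^2 - 6*u + 9
  coeff of dv: 3*u^2 - u - 6
F^* omega = (-2*u^3 - 12*u^2 - 6*u + 9) du + (3*u^2 - u - 6) dv.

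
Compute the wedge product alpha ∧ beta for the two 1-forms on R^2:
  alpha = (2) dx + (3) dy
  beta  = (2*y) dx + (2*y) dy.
alpha ∧ beta = (-2*y) dx ∧ dy

Distribute the wedge, using dx_i ∧ dx_j = -dx_j ∧ dx_i and dx_i ∧ dx_i = 0. For each pair (i, j) with i < j, the coefficient of dx_i ∧ dx_j in alpha ∧ beta is (alpha_i * beta_j - alpha_j * beta_i). Collecting: alpha ∧ beta = (-2*y) dx ∧ dy.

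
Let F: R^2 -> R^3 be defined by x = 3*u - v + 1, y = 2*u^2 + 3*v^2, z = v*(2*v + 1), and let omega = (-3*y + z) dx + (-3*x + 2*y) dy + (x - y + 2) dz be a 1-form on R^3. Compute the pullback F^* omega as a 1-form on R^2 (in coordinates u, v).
F^* omega = (16*u^3 - 54*u^2 + 24*u*v^2 + 12*u*v - 12*u - 21*v^2 + 3*v) du + (16*u^2*v + 4*u^2 - 42*u*v + 3*u + 24*v^3 + 18*v^2 - 8*v + 3) dv

Using F^*(f dg) = (f ∘ F) d(g ∘ F), substitute each coordinate x_i by F_i(u, v) in f_i, and replace dx_i by d F_i = (∂F_i/∂u) du + (∂F_i/∂v) dv.
  For the x component: f_1(F) = -6*u^2 - 7*v^2 + v; d F_1 = (3) du + (-1) dv
  For the y component: f_2(F) = 4*u^2 - 9*u + 6*v^2 + 3*v - 3; d F_2 = (4*u) du + (6*v) dv
  For the z component: f_3(F) = -2*u^2 + 3*u - 3*v^2 - v + 3; d F_3 = (0) du + (4*v + 1) dv
Combining and collecting du, dv coefficients:
  coeff of du: 16*u^3 - 54*u^2 + 24*u*v^2 + 12*u*v - 12*u - 21*v^2 + 3*v
  coeff of dv: 16*u^2*v + 4*u^2 - 42*u*v + 3*u + 24*v^3 + 18*v^2 - 8*v + 3
F^* omega = (16*u^3 - 54*u^2 + 24*u*v^2 + 12*u*v - 12*u - 21*v^2 + 3*v) du + (16*u^2*v + 4*u^2 - 42*u*v + 3*u + 24*v^3 + 18*v^2 - 8*v + 3) dv.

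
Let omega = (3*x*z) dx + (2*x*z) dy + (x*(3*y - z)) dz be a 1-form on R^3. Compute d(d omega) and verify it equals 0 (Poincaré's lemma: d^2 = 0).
d(d omega) = 0

Step 1: d omega = sum_{i<j} (∂f_j/∂x_i - ∂f_i/∂x_j) dx_i ∧ dx_j:
  coeff of dx ∧ dy: 2*z
  coeff of dx ∧ dz: -3*x + 3*y - z
  coeff of dy ∧ dz: x
Step 2: Apply d again to each 2-form coefficient. The only possible 3-form in R^3 is dx ∧ dy ∧ dz, with coefficient
  ∂(coeff of dy∧dz)/∂x - ∂(coeff of dx∧dz)/∂y + ∂(coeff of dx∧dy)/∂z
  = ∂/∂x (x) - ∂/∂y (-3*x + 3*y - z) + ∂/∂z (2*z).
Each of these terms simplifies to sums of mixed partials that cancel in pairs. The result is 0 (by equality of mixed partials for smooth functions — Schwarz / Clairaut).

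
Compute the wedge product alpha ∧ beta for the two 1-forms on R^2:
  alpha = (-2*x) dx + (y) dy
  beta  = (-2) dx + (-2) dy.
alpha ∧ beta = (4*x + 2*y) dx ∧ dy

Distribute the wedge, using dx_i ∧ dx_j = -dx_j ∧ dx_i and dx_i ∧ dx_i = 0. For each pair (i, j) with i < j, the coefficient of dx_i ∧ dx_j in alpha ∧ beta is (alpha_i * beta_j - alpha_j * beta_i). Collecting: alpha ∧ beta = (4*x + 2*y) dx ∧ dy.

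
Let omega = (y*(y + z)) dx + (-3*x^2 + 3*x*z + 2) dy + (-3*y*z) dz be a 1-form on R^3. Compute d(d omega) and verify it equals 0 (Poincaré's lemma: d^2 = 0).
d(d omega) = 0

Step 1: d omega = sum_{i<j} (∂f_j/∂x_i - ∂f_i/∂x_j) dx_i ∧ dx_j:
  coeff of dx ∧ dy: -6*x - 2*y + 2*z
  coeff of dx ∧ dz: -y
  coeff of dy ∧ dz: -3*x - 3*z
Step 2: Apply d again to each 2-form coefficient. The only possible 3-form in R^3 is dx ∧ dy ∧ dz, with coefficient
  ∂(coeff of dy∧dz)/∂x - ∂(coeff of dx∧dz)/∂y + ∂(coeff of dx∧dy)/∂z
  = ∂/∂x (-3*x - 3*z) - ∂/∂y (-y) + ∂/∂z (-6*x - 2*y + 2*z).
Each of these terms simplifies to sums of mixed partials that cancel in pairs. The result is 0 (by equality of mixed partials for smooth functions — Schwarz / Clairaut).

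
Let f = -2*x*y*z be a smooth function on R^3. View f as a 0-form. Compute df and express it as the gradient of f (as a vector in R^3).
df = (-2*y*z) dx + (-2*x*z) dy + (-2*x*y) dz; grad f = (-2*y*z, -2*x*z, -2*x*y)

For a 0-form f, d f = (∂f/∂x) dx + (∂f/∂y) dy + (∂f/∂z) dz. The components of the vector representation are exactly the entries of grad f in Cartesian coordinates:
  ∂f/∂x = -2*y*z
  ∂f/∂y = -2*x*z
  ∂f/∂z = -2*x*y.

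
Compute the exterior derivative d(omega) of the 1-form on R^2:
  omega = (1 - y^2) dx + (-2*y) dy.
d(omega) = (2*y) dx ∧ dy

For a 1-form omega = sum_i f_i dx_i, the exterior derivative is
  d(omega) = sum_{i < j} (∂f_j/∂x_i - ∂f_i/∂x_j) dx_i ∧ dx_j.
  coefficient of dx ∧ dy: ∂f_2/∂x - ∂f_1/∂y = ∂(-2*y)/∂x - ∂(1 - y^2)/∂y = 2*y
Assembling: d(omega) = (2*y) dx ∧ dy.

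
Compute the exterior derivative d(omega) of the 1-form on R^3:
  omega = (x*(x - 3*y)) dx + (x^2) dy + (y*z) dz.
d(omega) = (5*x) dx ∧ dy + (z) dy ∧ dz

For a 1-form omega = sum_i f_i dx_i, the exterior derivative is
  d(omega) = sum_{i < j} (∂f_j/∂x_i - ∂f_i/∂x_j) dx_i ∧ dx_j.
  coefficient of dx ∧ dy: ∂f_2/∂x - ∂f_1/∂y = ∂(x^2)/∂x - ∂(x*(x - 3*y))/∂y = 5*x
  coefficient of dy ∧ dz: ∂f_3/∂y - ∂f_2/∂z = ∂(y*z)/∂y - ∂(x^2)/∂z = z
Assembling: d(omega) = (5*x) dx ∧ dy + (z) dy ∧ dz.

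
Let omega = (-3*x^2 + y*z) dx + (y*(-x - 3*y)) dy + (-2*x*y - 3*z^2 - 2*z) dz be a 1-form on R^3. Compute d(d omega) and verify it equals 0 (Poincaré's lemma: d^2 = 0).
d(d omega) = 0

Step 1: d omega = sum_{i<j} (∂f_j/∂x_i - ∂f_i/∂x_j) dx_i ∧ dx_j:
  coeff of dx ∧ dy: -y - z
  coeff of dx ∧ dz: -3*y
  coeff of dy ∧ dz: -2*x
Step 2: Apply d again to each 2-form coefficient. The only possible 3-form in R^3 is dx ∧ dy ∧ dz, with coefficient
  ∂(coeff of dy∧dz)/∂x - ∂(coeff of dx∧dz)/∂y + ∂(coeff of dx∧dy)/∂z
  = ∂/∂x (-2*x) - ∂/∂y (-3*y) + ∂/∂z (-y - z).
Each of these terms simplifies to sums of mixed partials that cancel in pairs. The result is 0 (by equality of mixed partials for smooth functions — Schwarz / Clairaut).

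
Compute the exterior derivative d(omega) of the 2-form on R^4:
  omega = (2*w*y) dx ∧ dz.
d(omega) = (-2*w) dx ∧ dy ∧ dz + (2*y) dx ∧ dz ∧ dw

For a 2-form omega = sum_{i<j} g_{ij} dx_i ∧ dx_j, the exterior derivative is
  d(omega) = sum_{i<j} d(g_{ij}) ∧ dx_i ∧ dx_j = sum_{i<j, k} (∂g_{ij}/∂x_k) dx_k ∧ dx_i ∧ dx_j.
Expand each term, using dx_k ∧ dx_i ∧ dx_j = sgn(permutation) dx_{(a)} ∧ dx_{(b)} ∧ dx_{(c)} with (a < b < c) sorted:
  d(2*w*y) includes (∂/∂y)(2*w*y) dy = (2*w) dy, which multiplied by dx ∧ dz gives (-2*w) dx ∧ dy ∧ dz
  d(2*w*y) includes (∂/∂w)(2*w*y) dw = (2*y) dw, which multiplied by dx ∧ dz gives (2*y) dx ∧ dz ∧ dw
Collecting like 3-forms: d(omega) = (-2*w) dx ∧ dy ∧ dz + (2*y) dx ∧ dz ∧ dw.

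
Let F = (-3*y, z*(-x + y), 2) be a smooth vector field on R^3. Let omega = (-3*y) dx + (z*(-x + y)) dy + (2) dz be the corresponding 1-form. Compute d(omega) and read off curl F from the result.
d(omega) = (x - y) dy ∧ dz + (0) dz ∧ dx + (3 - z) dx ∧ dy; curl F = (x - y, 0, 3 - z)

d omega = sum_{i<j} (∂f_j/∂x_i - ∂f_i/∂x_j) dx_i ∧ dx_j. Under the identification (dy ∧ dz, dz ∧ dx, dx ∧ dy) ↔ (e_x, e_y, e_z), the coefficients are exactly the components of curl F. Compute:
  ∂R/∂y - ∂Q/∂z = (0) - (-x + y) = x - y
  ∂P/∂z - ∂R/∂x = (0) - (0) = 0
  ∂Q/∂x - ∂P/∂y = (-z) - (-3) = 3 - z.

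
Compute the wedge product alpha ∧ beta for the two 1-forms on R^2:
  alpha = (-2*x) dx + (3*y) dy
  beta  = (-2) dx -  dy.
alpha ∧ beta = (2*x + 6*y) dx ∧ dy

Distribute the wedge, using dx_i ∧ dx_j = -dx_j ∧ dx_i and dx_i ∧ dx_i = 0. For each pair (i, j) with i < j, the coefficient of dx_i ∧ dx_j in alpha ∧ beta is (alpha_i * beta_j - alpha_j * beta_i). Collecting: alpha ∧ beta = (2*x + 6*y) dx ∧ dy.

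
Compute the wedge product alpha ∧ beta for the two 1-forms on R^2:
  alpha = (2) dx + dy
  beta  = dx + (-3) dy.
alpha ∧ beta = (-7) dx ∧ dy

Distribute the wedge, using dx_i ∧ dx_j = -dx_j ∧ dx_i and dx_i ∧ dx_i = 0. For each pair (i, j) with i < j, the coefficient of dx_i ∧ dx_j in alpha ∧ beta is (alpha_i * beta_j - alpha_j * beta_i). Collecting: alpha ∧ beta = (-7) dx ∧ dy.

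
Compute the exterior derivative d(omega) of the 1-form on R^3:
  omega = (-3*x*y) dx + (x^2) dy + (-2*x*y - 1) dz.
d(omega) = (5*x) dx ∧ dy + (-2*y) dx ∧ dz + (-2*x) dy ∧ dz

For a 1-form omega = sum_i f_i dx_i, the exterior derivative is
  d(omega) = sum_{i < j} (∂f_j/∂x_i - ∂f_i/∂x_j) dx_i ∧ dx_j.
  coefficient of dx ∧ dy: ∂f_2/∂x - ∂f_1/∂y = ∂(x^2)/∂x - ∂(-3*x*y)/∂y = 5*x
  coefficient of dx ∧ dz: ∂f_3/∂x - ∂f_1/∂z = ∂(-2*x*y - 1)/∂x - ∂(-3*x*y)/∂z = -2*y
  coefficient of dy ∧ dz: ∂f_3/∂y - ∂f_2/∂z = ∂(-2*x*y - 1)/∂y - ∂(x^2)/∂z = -2*x
Assembling: d(omega) = (5*x) dx ∧ dy + (-2*y) dx ∧ dz + (-2*x) dy ∧ dz.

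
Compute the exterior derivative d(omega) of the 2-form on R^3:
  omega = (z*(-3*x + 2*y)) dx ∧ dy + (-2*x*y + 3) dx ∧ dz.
d(omega) = (-x + 2*y) dx ∧ dy ∧ dz

For a 2-form omega = sum_{i<j} g_{ij} dx_i ∧ dx_j, the exterior derivative is
  d(omega) = sum_{i<j} d(g_{ij}) ∧ dx_i ∧ dx_j = sum_{i<j, k} (∂g_{ij}/∂x_k) dx_k ∧ dx_i ∧ dx_j.
Expand each term, using dx_k ∧ dx_i ∧ dx_j = sgn(permutation) dx_{(a)} ∧ dx_{(b)} ∧ dx_{(c)} with (a < b < c) sorted:
  d(z*(-3*x + 2*y)) includes (∂/∂z)(z*(-3*x + 2*y)) dz = (-3*x + 2*y) dz, which multiplied by dx ∧ dy gives (-3*x + 2*y) dx ∧ dy ∧ dz
  d(-2*x*y + 3) includes (∂/∂y)(-2*x*y + 3) dy = (-2*x) dy, which multiplied by dx ∧ dz gives (2*x) dx ∧ dy ∧ dz
Collecting like 3-forms: d(omega) = (-x + 2*y) dx ∧ dy ∧ dz.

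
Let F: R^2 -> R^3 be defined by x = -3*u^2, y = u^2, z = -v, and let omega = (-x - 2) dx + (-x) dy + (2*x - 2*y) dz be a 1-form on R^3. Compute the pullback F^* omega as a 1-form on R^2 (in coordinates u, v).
F^* omega = (12*u*(1 - u^2)) du + (8*u^2) dv

Using F^*(f dg) = (f ∘ F) d(g ∘ F), substitute each coordinate x_i by F_i(u, v) in f_i, and replace dx_i by d F_i = (∂F_i/∂u) du + (∂F_i/∂v) dv.
  For the x component: f_1(F) = 3*u^2 - 2; d F_1 = (-6*u) du + (0) dv
  For the y component: f_2(F) = 3*u^2; d F_2 = (2*u) du + (0) dv
  For the z component: f_3(F) = -8*u^2; d F_3 = (0) du + (-1) dv
Combining and collecting du, dv coefficients:
  coeff of du: 12*u*(1 - u^2)
  coeff of dv: 8*u^2
F^* omega = (12*u*(1 - u^2)) du + (8*u^2) dv.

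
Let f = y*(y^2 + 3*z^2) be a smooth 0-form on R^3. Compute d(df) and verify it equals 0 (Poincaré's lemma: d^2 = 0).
d(df) = 0

Step 1: df = sum_i (∂f/∂x_i) dx_i = (0) dx + (3*y^2 + 3*z^2) dy + (6*y*z) dz.
Step 2: Apply d again. Using the 1-form formula, the coefficient of dx ∧ dy in d(df) is ∂^2 f/∂x ∂y - ∂^2 f/∂y ∂x = (0) - (0) = 0 (equality of mixed partials for smooth f).
Similarly for dx ∧ dz and dy ∧ dz — all coefficients vanish. So d(df) = 0.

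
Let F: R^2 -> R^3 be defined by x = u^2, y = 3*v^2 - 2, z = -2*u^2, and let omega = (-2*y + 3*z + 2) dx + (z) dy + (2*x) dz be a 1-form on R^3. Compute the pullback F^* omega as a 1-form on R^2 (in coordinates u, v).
F^* omega = (4*u*(-5*u^2 - 3*v^2 + 3)) du + (-12*u^2*v) dv

Using F^*(f dg) = (f ∘ F) d(g ∘ F), substitute each coordinate x_i by F_i(u, v) in f_i, and replace dx_i by d F_i = (∂F_i/∂u) du + (∂F_i/∂v) dv.
  For the x component: f_1(F) = -6*u^2 - 6*v^2 + 6; d F_1 = (2*u) du + (0) dv
  For the y component: f_2(F) = -2*u^2; d F_2 = (0) du + (6*v) dv
  For the z component: f_3(F) = 2*u^2; d F_3 = (-4*u) du + (0) dv
Combining and collecting du, dv coefficients:
  coeff of du: 4*u*(-5*u^2 - 3*v^2 + 3)
  coeff of dv: -12*u^2*v
F^* omega = (4*u*(-5*u^2 - 3*v^2 + 3)) du + (-12*u^2*v) dv.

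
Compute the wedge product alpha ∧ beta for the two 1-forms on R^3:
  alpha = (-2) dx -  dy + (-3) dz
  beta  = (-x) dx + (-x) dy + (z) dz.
alpha ∧ beta = (x) dx ∧ dy + (-3*x - 2*z) dx ∧ dz + (-3*x - z) dy ∧ dz

Distribute the wedge, using dx_i ∧ dx_j = -dx_j ∧ dx_i and dx_i ∧ dx_i = 0. For each pair (i, j) with i < j, the coefficient of dx_i ∧ dx_j in alpha ∧ beta is (alpha_i * beta_j - alpha_j * beta_i). Collecting: alpha ∧ beta = (x) dx ∧ dy + (-3*x - 2*z) dx ∧ dz + (-3*x - z) dy ∧ dz.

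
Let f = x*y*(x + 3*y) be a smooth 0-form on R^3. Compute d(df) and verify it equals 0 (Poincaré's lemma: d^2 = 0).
d(df) = 0

Step 1: df = sum_i (∂f/∂x_i) dx_i = (y*(2*x + 3*y)) dx + (x*(x + 6*y)) dy + (0) dz.
Step 2: Apply d again. Using the 1-form formula, the coefficient of dx ∧ dy in d(df) is ∂^2 f/∂x ∂y - ∂^2 f/∂y ∂x = (2*x + 6*y) - (2*x + 6*y) = 0 (equality of mixed partials for smooth f).
Similarly for dx ∧ dz and dy ∧ dz — all coefficients vanish. So d(df) = 0.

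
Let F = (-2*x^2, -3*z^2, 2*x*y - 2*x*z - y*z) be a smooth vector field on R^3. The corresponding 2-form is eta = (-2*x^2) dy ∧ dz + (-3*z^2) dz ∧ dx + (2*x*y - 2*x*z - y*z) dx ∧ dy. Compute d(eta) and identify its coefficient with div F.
d(eta) = (-6*x - y) dx ∧ dy ∧ dz; div F = -6*x - y

For a 2-form in R^3 of the form above, applying d gives a 3-form with coefficient ∂P/∂x + ∂Q/∂y + ∂R/∂z:
  ∂P/∂x = -4*x
  ∂Q/∂y = 0
  ∂R/∂z = -2*x - y
Sum = -6*x - y, which is exactly div F.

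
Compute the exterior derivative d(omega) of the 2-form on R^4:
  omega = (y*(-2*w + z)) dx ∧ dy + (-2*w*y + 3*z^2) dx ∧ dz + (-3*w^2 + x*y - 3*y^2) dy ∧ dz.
d(omega) = (2*w + 2*y) dx ∧ dy ∧ dz + (-2*y) dx ∧ dy ∧ dw + (-2*y) dx ∧ dz ∧ dw + (-6*w) dy ∧ dz ∧ dw

For a 2-form omega = sum_{i<j} g_{ij} dx_i ∧ dx_j, the exterior derivative is
  d(omega) = sum_{i<j} d(g_{ij}) ∧ dx_i ∧ dx_j = sum_{i<j, k} (∂g_{ij}/∂x_k) dx_k ∧ dx_i ∧ dx_j.
Expand each term, using dx_k ∧ dx_i ∧ dx_j = sgn(permutation) dx_{(a)} ∧ dx_{(b)} ∧ dx_{(c)} with (a < b < c) sorted:
  d(y*(-2*w + z)) includes (∂/∂z)(y*(-2*w + z)) dz = (y) dz, which multiplied by dx ∧ dy gives (y) dx ∧ dy ∧ dz
  d(y*(-2*w + z)) includes (∂/∂w)(y*(-2*w + z)) dw = (-2*y) dw, which multiplied by dx ∧ dy gives (-2*y) dx ∧ dy ∧ dw
  d(-2*w*y + 3*z^2) includes (∂/∂y)(-2*w*y + 3*z^2) dy = (-2*w) dy, which multiplied by dx ∧ dz gives (2*w) dx ∧ dy ∧ dz
  d(-2*w*y + 3*z^2) includes (∂/∂w)(-2*w*y + 3*z^2) dw = (-2*y) dw, which multiplied by dx ∧ dz gives (-2*y) dx ∧ dz ∧ dw
  d(-3*w^2 + x*y - 3*y^2) includes (∂/∂x)(-3*w^2 + x*y - 3*y^2) dx = (y) dx, which multiplied by dy ∧ dz gives (y) dx ∧ dy ∧ dz
  d(-3*w^2 + x*y - 3*y^2) includes (∂/∂w)(-3*w^2 + x*y - 3*y^2) dw = (-6*w) dw, which multiplied by dy ∧ dz gives (-6*w) dy ∧ dz ∧ dw
Collecting like 3-forms: d(omega) = (2*w + 2*y) dx ∧ dy ∧ dz + (-2*y) dx ∧ dy ∧ dw + (-2*y) dx ∧ dz ∧ dw + (-6*w) dy ∧ dz ∧ dw.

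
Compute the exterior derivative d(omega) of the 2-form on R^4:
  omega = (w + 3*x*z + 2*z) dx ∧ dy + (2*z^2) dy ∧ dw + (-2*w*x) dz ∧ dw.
d(omega) = (3*x + 2) dx ∧ dy ∧ dz + (1) dx ∧ dy ∧ dw + (-4*z) dy ∧ dz ∧ dw + (-2*w) dx ∧ dz ∧ dw

For a 2-form omega = sum_{i<j} g_{ij} dx_i ∧ dx_j, the exterior derivative is
  d(omega) = sum_{i<j} d(g_{ij}) ∧ dx_i ∧ dx_j = sum_{i<j, k} (∂g_{ij}/∂x_k) dx_k ∧ dx_i ∧ dx_j.
Expand each term, using dx_k ∧ dx_i ∧ dx_j = sgn(permutation) dx_{(a)} ∧ dx_{(b)} ∧ dx_{(c)} with (a < b < c) sorted:
  d(w + 3*x*z + 2*z) includes (∂/∂z)(w + 3*x*z + 2*z) dz = (3*x + 2) dz, which multiplied by dx ∧ dy gives (3*x + 2) dx ∧ dy ∧ dz
  d(w + 3*x*z + 2*z) includes (∂/∂w)(w + 3*x*z + 2*z) dw = (1) dw, which multiplied by dx ∧ dy gives (1) dx ∧ dy ∧ dw
  d(2*z^2) includes (∂/∂z)(2*z^2) dz = (4*z) dz, which multiplied by dy ∧ dw gives (-4*z) dy ∧ dz ∧ dw
  d(-2*w*x) includes (∂/∂x)(-2*w*x) dx = (-2*w) dx, which multiplied by dz ∧ dw gives (-2*w) dx ∧ dz ∧ dw
Collecting like 3-forms: d(omega) = (3*x + 2) dx ∧ dy ∧ dz + (1) dx ∧ dy ∧ dw + (-4*z) dy ∧ dz ∧ dw + (-2*w) dx ∧ dz ∧ dw.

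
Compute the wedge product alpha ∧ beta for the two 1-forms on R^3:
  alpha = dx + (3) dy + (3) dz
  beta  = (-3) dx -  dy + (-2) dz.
alpha ∧ beta = (8) dx ∧ dy + (7) dx ∧ dz + (-3) dy ∧ dz

Distribute the wedge, using dx_i ∧ dx_j = -dx_j ∧ dx_i and dx_i ∧ dx_i = 0. For each pair (i, j) with i < j, the coefficient of dx_i ∧ dx_j in alpha ∧ beta is (alpha_i * beta_j - alpha_j * beta_i). Collecting: alpha ∧ beta = (8) dx ∧ dy + (7) dx ∧ dz + (-3) dy ∧ dz.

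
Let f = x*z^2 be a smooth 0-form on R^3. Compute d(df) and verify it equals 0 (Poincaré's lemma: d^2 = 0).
d(df) = 0

Step 1: df = sum_i (∂f/∂x_i) dx_i = (z^2) dx + (0) dy + (2*x*z) dz.
Step 2: Apply d again. Using the 1-form formula, the coefficient of dx ∧ dy in d(df) is ∂^2 f/∂x ∂y - ∂^2 f/∂y ∂x = (0) - (0) = 0 (equality of mixed partials for smooth f).
Similarly for dx ∧ dz and dy ∧ dz — all coefficients vanish. So d(df) = 0.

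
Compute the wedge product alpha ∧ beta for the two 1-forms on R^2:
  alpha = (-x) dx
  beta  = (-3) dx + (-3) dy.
alpha ∧ beta = (3*x) dx ∧ dy

Distribute the wedge, using dx_i ∧ dx_j = -dx_j ∧ dx_i and dx_i ∧ dx_i = 0. For each pair (i, j) with i < j, the coefficient of dx_i ∧ dx_j in alpha ∧ beta is (alpha_i * beta_j - alpha_j * beta_i). Collecting: alpha ∧ beta = (3*x) dx ∧ dy.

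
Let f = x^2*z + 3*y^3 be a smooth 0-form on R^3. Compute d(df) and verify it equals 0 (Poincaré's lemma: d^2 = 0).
d(df) = 0

Step 1: df = sum_i (∂f/∂x_i) dx_i = (2*x*z) dx + (9*y^2) dy + (x^2) dz.
Step 2: Apply d again. Using the 1-form formula, the coefficient of dx ∧ dy in d(df) is ∂^2 f/∂x ∂y - ∂^2 f/∂y ∂x = (0) - (0) = 0 (equality of mixed partials for smooth f).
Similarly for dx ∧ dz and dy ∧ dz — all coefficients vanish. So d(df) = 0.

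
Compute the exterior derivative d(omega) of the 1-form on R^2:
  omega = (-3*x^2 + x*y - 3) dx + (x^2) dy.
d(omega) = (x) dx ∧ dy

For a 1-form omega = sum_i f_i dx_i, the exterior derivative is
  d(omega) = sum_{i < j} (∂f_j/∂x_i - ∂f_i/∂x_j) dx_i ∧ dx_j.
  coefficient of dx ∧ dy: ∂f_2/∂x - ∂f_1/∂y = ∂(x^2)/∂x - ∂(-3*x^2 + x*y - 3)/∂y = x
Assembling: d(omega) = (x) dx ∧ dy.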